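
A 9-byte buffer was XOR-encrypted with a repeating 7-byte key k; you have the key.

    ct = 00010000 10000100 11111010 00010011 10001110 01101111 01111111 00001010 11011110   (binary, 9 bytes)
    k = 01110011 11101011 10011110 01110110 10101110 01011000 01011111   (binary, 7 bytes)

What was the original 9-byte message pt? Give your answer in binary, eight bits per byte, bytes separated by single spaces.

01100011 01101111 01100100 01100101 00100000 00110111 00100000 01111001 00110101

The 7-byte key repeats, so the effective keystream is 73 eb 9e 76 ae 58 5f 73 eb.
byte 0: 00010000 ^ 01110011 = 01100011
byte 1: 10000100 ^ 11101011 = 01101111
byte 2: 11111010 ^ 10011110 = 01100100
byte 3: 00010011 ^ 01110110 = 01100101
byte 4: 10001110 ^ 10101110 = 00100000
byte 5: 01101111 ^ 01011000 = 00110111
byte 6: 01111111 ^ 01011111 = 00100000
byte 7: 00001010 ^ 01110011 = 01111001
byte 8: 11011110 ^ 11101011 = 00110101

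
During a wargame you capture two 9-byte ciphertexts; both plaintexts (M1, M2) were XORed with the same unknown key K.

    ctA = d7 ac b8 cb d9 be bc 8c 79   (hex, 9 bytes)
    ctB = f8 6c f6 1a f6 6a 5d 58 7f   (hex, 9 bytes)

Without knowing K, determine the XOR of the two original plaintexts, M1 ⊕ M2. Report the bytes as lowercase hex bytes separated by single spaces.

2f c0 4e d1 2f d4 e1 d4 06

ctA ⊕ ctB = (M1 ⊕ K) ⊕ (M2 ⊕ K) = M1 ⊕ M2 — the shared key cancels under XOR.
d7 XOR f8 = 2f
ac XOR 6c = c0
b8 XOR f6 = 4e
cb XOR 1a = d1
d9 XOR f6 = 2f
be XOR 6a = d4
bc XOR 5d = e1
8c XOR 58 = d4
79 XOR 7f = 06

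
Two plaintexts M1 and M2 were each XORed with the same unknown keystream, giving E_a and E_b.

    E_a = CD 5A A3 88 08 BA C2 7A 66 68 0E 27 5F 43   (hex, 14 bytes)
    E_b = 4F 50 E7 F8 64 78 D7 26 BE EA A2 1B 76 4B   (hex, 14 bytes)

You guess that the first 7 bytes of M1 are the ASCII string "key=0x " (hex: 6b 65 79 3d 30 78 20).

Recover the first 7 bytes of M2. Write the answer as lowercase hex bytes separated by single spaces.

First, E_a ⊕ E_b = (M1 ⊕ K) ⊕ (M2 ⊕ K) = M1 ⊕ M2, so the key drops out. Then M2 = (M1 ⊕ M2) ⊕ M1 over the first 7 bytes.
byte 0: (cd XOR 4f) XOR 6b = 82 XOR 6b = e9
byte 1: (5a XOR 50) XOR 65 = 0a XOR 65 = 6f
byte 2: (a3 XOR e7) XOR 79 = 44 XOR 79 = 3d
byte 3: (88 XOR f8) XOR 3d = 70 XOR 3d = 4d
byte 4: (08 XOR 64) XOR 30 = 6c XOR 30 = 5c
byte 5: (ba XOR 78) XOR 78 = c2 XOR 78 = ba
byte 6: (c2 XOR d7) XOR 20 = 15 XOR 20 = 35

e9 6f 3d 4d 5c ba 35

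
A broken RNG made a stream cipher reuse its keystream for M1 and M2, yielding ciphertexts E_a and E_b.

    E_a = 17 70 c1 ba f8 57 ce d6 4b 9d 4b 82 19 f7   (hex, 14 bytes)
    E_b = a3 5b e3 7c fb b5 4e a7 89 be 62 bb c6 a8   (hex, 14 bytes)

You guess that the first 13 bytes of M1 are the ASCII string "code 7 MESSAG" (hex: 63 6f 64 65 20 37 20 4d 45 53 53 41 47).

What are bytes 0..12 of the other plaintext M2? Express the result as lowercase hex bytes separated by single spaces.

d7 44 46 a3 23 d5 a0 3c 87 70 7a 78 98

First, E_a ⊕ E_b = (M1 ⊕ K) ⊕ (M2 ⊕ K) = M1 ⊕ M2, so the key drops out. Then M2 = (M1 ⊕ M2) ⊕ M1 over the first 13 bytes.
byte 0: (17 XOR a3) XOR 63 = b4 XOR 63 = d7
byte 1: (70 XOR 5b) XOR 6f = 2b XOR 6f = 44
byte 2: (c1 XOR e3) XOR 64 = 22 XOR 64 = 46
byte 3: (ba XOR 7c) XOR 65 = c6 XOR 65 = a3
byte 4: (f8 XOR fb) XOR 20 = 03 XOR 20 = 23
byte 5: (57 XOR b5) XOR 37 = e2 XOR 37 = d5
byte 6: (ce XOR 4e) XOR 20 = 80 XOR 20 = a0
byte 7: (d6 XOR a7) XOR 4d = 71 XOR 4d = 3c
byte 8: (4b XOR 89) XOR 45 = c2 XOR 45 = 87
byte 9: (9d XOR be) XOR 53 = 23 XOR 53 = 70
byte 10: (4b XOR 62) XOR 53 = 29 XOR 53 = 7a
byte 11: (82 XOR bb) XOR 41 = 39 XOR 41 = 78
byte 12: (19 XOR c6) XOR 47 = df XOR 47 = 98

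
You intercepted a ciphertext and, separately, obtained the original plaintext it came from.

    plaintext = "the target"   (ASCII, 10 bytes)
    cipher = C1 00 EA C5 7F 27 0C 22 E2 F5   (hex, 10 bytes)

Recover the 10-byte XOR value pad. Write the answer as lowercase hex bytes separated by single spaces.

Since cipher = plaintext ⊕ pad, XORing both sides with plaintext gives pad = plaintext ⊕ cipher.
byte 0: 116 ⊕ 193 = 181
byte 1: 104 ⊕   0 = 104
byte 2: 101 ⊕ 234 = 143
byte 3:  32 ⊕ 197 = 229
byte 4: 116 ⊕ 127 =  11
byte 5:  97 ⊕  39 =  70
byte 6: 114 ⊕  12 = 126
byte 7: 103 ⊕  34 =  69
byte 8: 101 ⊕ 226 = 135
byte 9: 116 ⊕ 245 = 129

b5 68 8f e5 0b 46 7e 45 87 81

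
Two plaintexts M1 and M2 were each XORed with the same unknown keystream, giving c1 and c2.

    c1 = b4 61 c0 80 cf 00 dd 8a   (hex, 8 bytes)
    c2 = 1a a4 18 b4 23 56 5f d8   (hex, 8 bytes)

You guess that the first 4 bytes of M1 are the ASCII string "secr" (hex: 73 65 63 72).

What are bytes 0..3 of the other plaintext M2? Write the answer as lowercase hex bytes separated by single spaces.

First, c1 ⊕ c2 = (M1 ⊕ K) ⊕ (M2 ⊕ K) = M1 ⊕ M2, so the key drops out. Then M2 = (M1 ⊕ M2) ⊕ M1 over the first 4 bytes.
byte 0: (b4 xor 1a) xor 73 = ae xor 73 = dd
byte 1: (61 xor a4) xor 65 = c5 xor 65 = a0
byte 2: (c0 xor 18) xor 63 = d8 xor 63 = bb
byte 3: (80 xor b4) xor 72 = 34 xor 72 = 46

dd a0 bb 46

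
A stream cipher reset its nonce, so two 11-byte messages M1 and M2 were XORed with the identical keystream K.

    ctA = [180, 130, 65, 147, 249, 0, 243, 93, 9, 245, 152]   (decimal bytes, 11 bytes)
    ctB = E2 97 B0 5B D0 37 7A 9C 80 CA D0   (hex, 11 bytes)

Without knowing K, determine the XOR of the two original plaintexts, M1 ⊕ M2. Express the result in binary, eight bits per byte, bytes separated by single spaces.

ctA ⊕ ctB = (M1 ⊕ K) ⊕ (M2 ⊕ K) = M1 ⊕ M2 — the shared key cancels under XOR.
b4 ^ e2 = 56
82 ^ 97 = 15
41 ^ b0 = f1
93 ^ 5b = c8
f9 ^ d0 = 29
00 ^ 37 = 37
f3 ^ 7a = 89
5d ^ 9c = c1
09 ^ 80 = 89
f5 ^ ca = 3f
98 ^ d0 = 48

01010110 00010101 11110001 11001000 00101001 00110111 10001001 11000001 10001001 00111111 01001000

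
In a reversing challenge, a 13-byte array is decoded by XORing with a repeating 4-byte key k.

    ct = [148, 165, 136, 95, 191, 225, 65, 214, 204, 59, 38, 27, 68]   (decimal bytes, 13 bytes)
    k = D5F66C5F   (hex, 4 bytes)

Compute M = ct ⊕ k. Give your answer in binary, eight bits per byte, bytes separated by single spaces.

01000001 01010011 11100100 00000000 01101010 00010111 00101101 10001001 00011001 11001101 01001010 01000100 10010001

The 4-byte key repeats, so the effective keystream is d5 f6 6c 5f d5 f6 6c 5f d5 f6 6c 5f d5.
byte 0: 94 ^ d5 = 41
byte 1: a5 ^ f6 = 53
byte 2: 88 ^ 6c = e4
byte 3: 5f ^ 5f = 00
byte 4: bf ^ d5 = 6a
byte 5: e1 ^ f6 = 17
byte 6: 41 ^ 6c = 2d
byte 7: d6 ^ 5f = 89
byte 8: cc ^ d5 = 19
byte 9: 3b ^ f6 = cd
byte 10: 26 ^ 6c = 4a
byte 11: 1b ^ 5f = 44
byte 12: 44 ^ d5 = 91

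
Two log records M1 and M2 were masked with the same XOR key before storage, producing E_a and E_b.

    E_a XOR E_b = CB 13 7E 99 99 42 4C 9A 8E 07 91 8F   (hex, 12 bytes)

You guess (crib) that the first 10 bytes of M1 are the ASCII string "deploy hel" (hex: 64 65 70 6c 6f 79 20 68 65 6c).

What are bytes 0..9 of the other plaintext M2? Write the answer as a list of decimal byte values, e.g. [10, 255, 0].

Since E_a ⊕ E_b = M1 ⊕ M2, XORing with the guessed M1 bytes yields the corresponding M2 bytes: M2 = (E_a ⊕ E_b) ⊕ M1.
cb xor 64 = af
13 xor 65 = 76
7e xor 70 = 0e
99 xor 6c = f5
99 xor 6f = f6
42 xor 79 = 3b
4c xor 20 = 6c
9a xor 68 = f2
8e xor 65 = eb
07 xor 6c = 6b

[175, 118, 14, 245, 246, 59, 108, 242, 235, 107]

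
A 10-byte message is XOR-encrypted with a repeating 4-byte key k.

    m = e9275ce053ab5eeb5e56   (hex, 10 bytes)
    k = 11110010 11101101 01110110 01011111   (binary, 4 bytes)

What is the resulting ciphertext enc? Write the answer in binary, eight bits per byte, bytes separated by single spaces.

The 4-byte key repeats, so the effective keystream is f2 ed 76 5f f2 ed 76 5f f2 ed.
byte 0: 233 ^ 242 =  27
byte 1:  39 ^ 237 = 202
byte 2:  92 ^ 118 =  42
byte 3: 224 ^  95 = 191
byte 4:  83 ^ 242 = 161
byte 5: 171 ^ 237 =  70
byte 6:  94 ^ 118 =  40
byte 7: 235 ^  95 = 180
byte 8:  94 ^ 242 = 172
byte 9:  86 ^ 237 = 187

00011011 11001010 00101010 10111111 10100001 01000110 00101000 10110100 10101100 10111011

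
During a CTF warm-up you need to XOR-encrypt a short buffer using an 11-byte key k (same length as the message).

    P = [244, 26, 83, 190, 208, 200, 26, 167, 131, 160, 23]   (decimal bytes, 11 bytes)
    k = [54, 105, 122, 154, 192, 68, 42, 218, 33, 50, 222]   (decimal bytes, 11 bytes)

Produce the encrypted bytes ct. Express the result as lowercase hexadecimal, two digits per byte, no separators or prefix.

244 XOR  54 = 194
 26 XOR 105 = 115
 83 XOR 122 =  41
190 XOR 154 =  36
208 XOR 192 =  16
200 XOR  68 = 140
 26 XOR  42 =  48
167 XOR 218 = 125
131 XOR  33 = 162
160 XOR  50 = 146
 23 XOR 222 = 201

c2732924108c307da292c9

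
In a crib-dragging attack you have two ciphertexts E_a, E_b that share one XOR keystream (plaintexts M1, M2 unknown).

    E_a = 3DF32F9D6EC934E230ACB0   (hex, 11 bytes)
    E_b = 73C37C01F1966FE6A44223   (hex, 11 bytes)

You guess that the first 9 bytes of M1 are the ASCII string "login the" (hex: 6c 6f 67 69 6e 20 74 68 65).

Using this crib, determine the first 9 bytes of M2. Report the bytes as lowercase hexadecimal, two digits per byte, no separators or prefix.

First, E_a ⊕ E_b = (M1 ⊕ K) ⊕ (M2 ⊕ K) = M1 ⊕ M2, so the key drops out. Then M2 = (M1 ⊕ M2) ⊕ M1 over the first 9 bytes.
byte 0: (3d xor 73) xor 6c = 4e xor 6c = 22
byte 1: (f3 xor c3) xor 6f = 30 xor 6f = 5f
byte 2: (2f xor 7c) xor 67 = 53 xor 67 = 34
byte 3: (9d xor 01) xor 69 = 9c xor 69 = f5
byte 4: (6e xor f1) xor 6e = 9f xor 6e = f1
byte 5: (c9 xor 96) xor 20 = 5f xor 20 = 7f
byte 6: (34 xor 6f) xor 74 = 5b xor 74 = 2f
byte 7: (e2 xor e6) xor 68 = 04 xor 68 = 6c
byte 8: (30 xor a4) xor 65 = 94 xor 65 = f1

225f34f5f17f2f6cf1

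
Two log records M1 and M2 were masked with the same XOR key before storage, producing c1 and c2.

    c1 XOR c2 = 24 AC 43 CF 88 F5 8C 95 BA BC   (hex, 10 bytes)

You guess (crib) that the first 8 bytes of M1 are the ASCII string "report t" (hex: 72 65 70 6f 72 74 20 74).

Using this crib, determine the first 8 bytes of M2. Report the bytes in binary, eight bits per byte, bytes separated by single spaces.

01010110 11001001 00110011 10100000 11111010 10000001 10101100 11100001

Since c1 ⊕ c2 = M1 ⊕ M2, XORing with the guessed M1 bytes yields the corresponding M2 bytes: M2 = (c1 ⊕ c2) ⊕ M1.
 36 XOR 114 =  86
172 XOR 101 = 201
 67 XOR 112 =  51
207 XOR 111 = 160
136 XOR 114 = 250
245 XOR 116 = 129
140 XOR  32 = 172
149 XOR 116 = 225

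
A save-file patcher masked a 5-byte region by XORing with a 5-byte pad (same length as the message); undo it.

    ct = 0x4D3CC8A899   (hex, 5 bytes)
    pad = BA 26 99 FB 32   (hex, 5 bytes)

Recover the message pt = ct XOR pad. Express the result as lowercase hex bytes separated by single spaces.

byte 0: 01001101 ⊕ 10111010 = 11110111
byte 1: 00111100 ⊕ 00100110 = 00011010
byte 2: 11001000 ⊕ 10011001 = 01010001
byte 3: 10101000 ⊕ 11111011 = 01010011
byte 4: 10011001 ⊕ 00110010 = 10101011

f7 1a 51 53 ab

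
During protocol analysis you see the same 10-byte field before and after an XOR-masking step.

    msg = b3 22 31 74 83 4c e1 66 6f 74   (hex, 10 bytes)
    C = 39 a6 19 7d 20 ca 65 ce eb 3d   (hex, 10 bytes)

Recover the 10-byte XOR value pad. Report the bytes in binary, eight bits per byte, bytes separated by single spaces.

10001010 10000100 00101000 00001001 10100011 10000110 10000100 10101000 10000100 01001001

Since C = msg ⊕ pad, XORing both sides with msg gives pad = msg ⊕ C.
179 xor  57 = 138
 34 xor 166 = 132
 49 xor  25 =  40
116 xor 125 =   9
131 xor  32 = 163
 76 xor 202 = 134
225 xor 101 = 132
102 xor 206 = 168
111 xor 235 = 132
116 xor  61 =  73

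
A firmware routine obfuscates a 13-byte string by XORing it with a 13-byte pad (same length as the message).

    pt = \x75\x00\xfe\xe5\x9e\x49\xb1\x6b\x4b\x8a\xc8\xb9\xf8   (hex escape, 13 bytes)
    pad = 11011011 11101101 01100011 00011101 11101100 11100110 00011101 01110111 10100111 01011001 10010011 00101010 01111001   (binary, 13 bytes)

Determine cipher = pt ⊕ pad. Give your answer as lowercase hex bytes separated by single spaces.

ae ed 9d f8 72 af ac 1c ec d3 5b 93 81

XOR is its own inverse, so applying the key byte-wise gives the result directly.
01110101 ⊕ 11011011 = 10101110
00000000 ⊕ 11101101 = 11101101
11111110 ⊕ 01100011 = 10011101
11100101 ⊕ 00011101 = 11111000
10011110 ⊕ 11101100 = 01110010
01001001 ⊕ 11100110 = 10101111
10110001 ⊕ 00011101 = 10101100
01101011 ⊕ 01110111 = 00011100
01001011 ⊕ 10100111 = 11101100
10001010 ⊕ 01011001 = 11010011
11001000 ⊕ 10010011 = 01011011
10111001 ⊕ 00101010 = 10010011
11111000 ⊕ 01111001 = 10000001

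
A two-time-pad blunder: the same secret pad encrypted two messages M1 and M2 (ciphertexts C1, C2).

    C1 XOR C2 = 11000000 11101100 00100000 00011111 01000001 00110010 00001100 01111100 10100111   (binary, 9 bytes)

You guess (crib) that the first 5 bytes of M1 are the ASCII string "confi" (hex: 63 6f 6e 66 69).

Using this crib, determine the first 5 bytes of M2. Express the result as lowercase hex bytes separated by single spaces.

a3 83 4e 79 28

Since C1 ⊕ C2 = M1 ⊕ M2, XORing with the guessed M1 bytes yields the corresponding M2 bytes: M2 = (C1 ⊕ C2) ⊕ M1.
byte 0: 192 XOR  99 = 163
byte 1: 236 XOR 111 = 131
byte 2:  32 XOR 110 =  78
byte 3:  31 XOR 102 = 121
byte 4:  65 XOR 105 =  40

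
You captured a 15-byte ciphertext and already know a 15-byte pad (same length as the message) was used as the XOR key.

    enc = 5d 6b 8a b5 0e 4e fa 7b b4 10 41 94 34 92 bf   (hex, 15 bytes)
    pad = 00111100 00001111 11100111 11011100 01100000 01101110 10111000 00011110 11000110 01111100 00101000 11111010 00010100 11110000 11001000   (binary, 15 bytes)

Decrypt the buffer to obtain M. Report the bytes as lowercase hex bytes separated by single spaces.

61 64 6d 69 6e 20 42 65 72 6c 69 6e 20 62 77

XOR is its own inverse, so applying the key byte-wise gives the result directly.
byte 0:  93 xor  60 =  97
byte 1: 107 xor  15 = 100
byte 2: 138 xor 231 = 109
byte 3: 181 xor 220 = 105
byte 4:  14 xor  96 = 110
byte 5:  78 xor 110 =  32
byte 6: 250 xor 184 =  66
byte 7: 123 xor  30 = 101
byte 8: 180 xor 198 = 114
byte 9:  16 xor 124 = 108
byte 10:  65 xor  40 = 105
byte 11: 148 xor 250 = 110
byte 12:  52 xor  20 =  32
byte 13: 146 xor 240 =  98
byte 14: 191 xor 200 = 119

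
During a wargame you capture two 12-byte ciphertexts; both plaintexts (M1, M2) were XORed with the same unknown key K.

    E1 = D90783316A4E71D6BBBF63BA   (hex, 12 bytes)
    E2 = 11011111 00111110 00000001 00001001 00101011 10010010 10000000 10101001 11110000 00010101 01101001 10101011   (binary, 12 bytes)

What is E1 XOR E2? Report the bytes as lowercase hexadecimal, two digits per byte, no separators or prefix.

E1 ⊕ E2 = (M1 ⊕ K) ⊕ (M2 ⊕ K) = M1 ⊕ M2 — the shared key cancels under XOR.
11011001 ^ 11011111 = 00000110
00000111 ^ 00111110 = 00111001
10000011 ^ 00000001 = 10000010
00110001 ^ 00001001 = 00111000
01101010 ^ 00101011 = 01000001
01001110 ^ 10010010 = 11011100
01110001 ^ 10000000 = 11110001
11010110 ^ 10101001 = 01111111
10111011 ^ 11110000 = 01001011
10111111 ^ 00010101 = 10101010
01100011 ^ 01101001 = 00001010
10111010 ^ 10101011 = 00010001

0639823841dcf17f4baa0a11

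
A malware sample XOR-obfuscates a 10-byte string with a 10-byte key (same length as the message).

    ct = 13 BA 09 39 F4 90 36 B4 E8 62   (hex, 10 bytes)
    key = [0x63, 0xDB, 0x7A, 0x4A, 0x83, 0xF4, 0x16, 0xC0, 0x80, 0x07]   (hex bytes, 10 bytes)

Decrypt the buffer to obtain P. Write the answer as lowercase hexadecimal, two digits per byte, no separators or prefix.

70617373776420746865

XOR is its own inverse, so applying the key byte-wise gives the result directly.
00010011 ⊕ 01100011 = 01110000
10111010 ⊕ 11011011 = 01100001
00001001 ⊕ 01111010 = 01110011
00111001 ⊕ 01001010 = 01110011
11110100 ⊕ 10000011 = 01110111
10010000 ⊕ 11110100 = 01100100
00110110 ⊕ 00010110 = 00100000
10110100 ⊕ 11000000 = 01110100
11101000 ⊕ 10000000 = 01101000
01100010 ⊕ 00000111 = 01100101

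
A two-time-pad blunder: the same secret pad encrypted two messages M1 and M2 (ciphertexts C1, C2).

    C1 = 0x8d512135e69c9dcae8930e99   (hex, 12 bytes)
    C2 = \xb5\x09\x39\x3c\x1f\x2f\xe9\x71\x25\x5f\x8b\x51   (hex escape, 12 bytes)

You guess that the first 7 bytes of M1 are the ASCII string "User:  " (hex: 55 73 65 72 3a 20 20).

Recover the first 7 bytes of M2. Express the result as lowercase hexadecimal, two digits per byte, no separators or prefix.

First, C1 ⊕ C2 = (M1 ⊕ K) ⊕ (M2 ⊕ K) = M1 ⊕ M2, so the key drops out. Then M2 = (M1 ⊕ M2) ⊕ M1 over the first 7 bytes.
byte 0: (8d xor b5) xor 55 = 38 xor 55 = 6d
byte 1: (51 xor 09) xor 73 = 58 xor 73 = 2b
byte 2: (21 xor 39) xor 65 = 18 xor 65 = 7d
byte 3: (35 xor 3c) xor 72 = 09 xor 72 = 7b
byte 4: (e6 xor 1f) xor 3a = f9 xor 3a = c3
byte 5: (9c xor 2f) xor 20 = b3 xor 20 = 93
byte 6: (9d xor e9) xor 20 = 74 xor 20 = 54

6d2b7d7bc39354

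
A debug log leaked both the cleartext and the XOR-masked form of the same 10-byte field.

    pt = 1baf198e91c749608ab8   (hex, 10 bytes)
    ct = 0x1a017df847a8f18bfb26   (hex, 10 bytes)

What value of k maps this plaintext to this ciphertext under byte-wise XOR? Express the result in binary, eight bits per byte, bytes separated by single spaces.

Since ct = pt ⊕ k, XORing both sides with pt gives k = pt ⊕ ct.
 27 XOR  26 =   1
175 XOR   1 = 174
 25 XOR 125 = 100
142 XOR 248 = 118
145 XOR  71 = 214
199 XOR 168 = 111
 73 XOR 241 = 184
 96 XOR 139 = 235
138 XOR 251 = 113
184 XOR  38 = 158

00000001 10101110 01100100 01110110 11010110 01101111 10111000 11101011 01110001 10011110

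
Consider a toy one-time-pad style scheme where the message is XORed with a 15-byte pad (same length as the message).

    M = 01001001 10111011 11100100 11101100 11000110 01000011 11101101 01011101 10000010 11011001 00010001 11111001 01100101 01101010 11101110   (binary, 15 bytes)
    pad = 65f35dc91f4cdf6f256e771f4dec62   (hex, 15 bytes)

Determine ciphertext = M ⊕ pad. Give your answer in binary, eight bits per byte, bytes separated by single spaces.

XOR is its own inverse, so applying the key byte-wise gives the result directly.
49 xor 65 = 2c
bb xor f3 = 48
e4 xor 5d = b9
ec xor c9 = 25
c6 xor 1f = d9
43 xor 4c = 0f
ed xor df = 32
5d xor 6f = 32
82 xor 25 = a7
d9 xor 6e = b7
11 xor 77 = 66
f9 xor 1f = e6
65 xor 4d = 28
6a xor ec = 86
ee xor 62 = 8c

00101100 01001000 10111001 00100101 11011001 00001111 00110010 00110010 10100111 10110111 01100110 11100110 00101000 10000110 10001100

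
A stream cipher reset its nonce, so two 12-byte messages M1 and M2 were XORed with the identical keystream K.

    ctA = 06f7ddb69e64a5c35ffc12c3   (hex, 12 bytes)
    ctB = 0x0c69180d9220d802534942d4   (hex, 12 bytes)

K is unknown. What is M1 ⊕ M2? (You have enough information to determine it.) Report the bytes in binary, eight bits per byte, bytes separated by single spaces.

ctA ⊕ ctB = (M1 ⊕ K) ⊕ (M2 ⊕ K) = M1 ⊕ M2 — the shared key cancels under XOR.
06 ⊕ 0c = 0a
f7 ⊕ 69 = 9e
dd ⊕ 18 = c5
b6 ⊕ 0d = bb
9e ⊕ 92 = 0c
64 ⊕ 20 = 44
a5 ⊕ d8 = 7d
c3 ⊕ 02 = c1
5f ⊕ 53 = 0c
fc ⊕ 49 = b5
12 ⊕ 42 = 50
c3 ⊕ d4 = 17

00001010 10011110 11000101 10111011 00001100 01000100 01111101 11000001 00001100 10110101 01010000 00010111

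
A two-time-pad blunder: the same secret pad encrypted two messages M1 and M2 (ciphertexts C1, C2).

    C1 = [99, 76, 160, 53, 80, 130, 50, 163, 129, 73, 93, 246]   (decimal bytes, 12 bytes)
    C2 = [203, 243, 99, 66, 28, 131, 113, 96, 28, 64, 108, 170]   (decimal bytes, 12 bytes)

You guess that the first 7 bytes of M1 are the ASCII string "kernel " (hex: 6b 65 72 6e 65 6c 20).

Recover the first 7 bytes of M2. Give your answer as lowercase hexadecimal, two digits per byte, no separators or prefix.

c3dab119296d63

First, C1 ⊕ C2 = (M1 ⊕ K) ⊕ (M2 ⊕ K) = M1 ⊕ M2, so the key drops out. Then M2 = (M1 ⊕ M2) ⊕ M1 over the first 7 bytes.
byte 0: (63 ⊕ cb) ⊕ 6b = a8 ⊕ 6b = c3
byte 1: (4c ⊕ f3) ⊕ 65 = bf ⊕ 65 = da
byte 2: (a0 ⊕ 63) ⊕ 72 = c3 ⊕ 72 = b1
byte 3: (35 ⊕ 42) ⊕ 6e = 77 ⊕ 6e = 19
byte 4: (50 ⊕ 1c) ⊕ 65 = 4c ⊕ 65 = 29
byte 5: (82 ⊕ 83) ⊕ 6c = 01 ⊕ 6c = 6d
byte 6: (32 ⊕ 71) ⊕ 20 = 43 ⊕ 20 = 63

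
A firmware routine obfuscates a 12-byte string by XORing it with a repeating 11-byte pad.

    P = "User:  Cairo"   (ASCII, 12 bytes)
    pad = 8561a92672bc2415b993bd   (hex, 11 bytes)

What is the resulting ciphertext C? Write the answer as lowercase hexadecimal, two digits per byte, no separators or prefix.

The 11-byte key repeats, so the effective keystream is 85 61 a9 26 72 bc 24 15 b9 93 bd 85.
byte 0:  85 xor 133 = 208
byte 1: 115 xor  97 =  18
byte 2: 101 xor 169 = 204
byte 3: 114 xor  38 =  84
byte 4:  58 xor 114 =  72
byte 5:  32 xor 188 = 156
byte 6:  32 xor  36 =   4
byte 7:  67 xor  21 =  86
byte 8:  97 xor 185 = 216
byte 9: 105 xor 147 = 250
byte 10: 114 xor 189 = 207
byte 11: 111 xor 133 = 234

d012cc54489c0456d8facfea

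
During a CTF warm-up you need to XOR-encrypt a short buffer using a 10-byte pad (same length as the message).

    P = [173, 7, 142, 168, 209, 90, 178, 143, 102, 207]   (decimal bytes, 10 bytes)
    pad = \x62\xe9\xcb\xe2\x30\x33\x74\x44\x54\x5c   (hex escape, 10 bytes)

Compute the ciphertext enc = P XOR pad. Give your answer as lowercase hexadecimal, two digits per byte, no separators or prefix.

ad ^ 62 = cf
07 ^ e9 = ee
8e ^ cb = 45
a8 ^ e2 = 4a
d1 ^ 30 = e1
5a ^ 33 = 69
b2 ^ 74 = c6
8f ^ 44 = cb
66 ^ 54 = 32
cf ^ 5c = 93

cfee454ae169c6cb3293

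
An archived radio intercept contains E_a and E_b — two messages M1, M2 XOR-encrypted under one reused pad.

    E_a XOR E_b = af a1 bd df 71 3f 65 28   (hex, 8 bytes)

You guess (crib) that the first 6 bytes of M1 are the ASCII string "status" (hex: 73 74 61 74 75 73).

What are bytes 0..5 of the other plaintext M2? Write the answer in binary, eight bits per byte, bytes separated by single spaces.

Since E_a ⊕ E_b = M1 ⊕ M2, XORing with the guessed M1 bytes yields the corresponding M2 bytes: M2 = (E_a ⊕ E_b) ⊕ M1.
byte 0: af ^ 73 = dc
byte 1: a1 ^ 74 = d5
byte 2: bd ^ 61 = dc
byte 3: df ^ 74 = ab
byte 4: 71 ^ 75 = 04
byte 5: 3f ^ 73 = 4c

11011100 11010101 11011100 10101011 00000100 01001100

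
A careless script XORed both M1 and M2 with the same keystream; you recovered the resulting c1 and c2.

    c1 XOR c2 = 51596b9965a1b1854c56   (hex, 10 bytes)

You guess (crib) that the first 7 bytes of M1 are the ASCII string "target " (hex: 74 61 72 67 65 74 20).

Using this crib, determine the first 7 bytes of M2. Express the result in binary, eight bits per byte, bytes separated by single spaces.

Since c1 ⊕ c2 = M1 ⊕ M2, XORing with the guessed M1 bytes yields the corresponding M2 bytes: M2 = (c1 ⊕ c2) ⊕ M1.
byte 0: 51 ⊕ 74 = 25
byte 1: 59 ⊕ 61 = 38
byte 2: 6b ⊕ 72 = 19
byte 3: 99 ⊕ 67 = fe
byte 4: 65 ⊕ 65 = 00
byte 5: a1 ⊕ 74 = d5
byte 6: b1 ⊕ 20 = 91

00100101 00111000 00011001 11111110 00000000 11010101 10010001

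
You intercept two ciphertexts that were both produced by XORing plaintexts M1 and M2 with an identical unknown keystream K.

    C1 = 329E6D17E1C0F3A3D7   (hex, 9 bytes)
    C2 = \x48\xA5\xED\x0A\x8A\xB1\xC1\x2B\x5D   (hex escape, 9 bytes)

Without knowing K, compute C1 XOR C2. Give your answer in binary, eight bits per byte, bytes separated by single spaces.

01111010 00111011 10000000 00011101 01101011 01110001 00110010 10001000 10001010

C1 ⊕ C2 = (M1 ⊕ K) ⊕ (M2 ⊕ K) = M1 ⊕ M2 — the shared key cancels under XOR.
byte 0: 32 ^ 48 = 7a
byte 1: 9e ^ a5 = 3b
byte 2: 6d ^ ed = 80
byte 3: 17 ^ 0a = 1d
byte 4: e1 ^ 8a = 6b
byte 5: c0 ^ b1 = 71
byte 6: f3 ^ c1 = 32
byte 7: a3 ^ 2b = 88
byte 8: d7 ^ 5d = 8a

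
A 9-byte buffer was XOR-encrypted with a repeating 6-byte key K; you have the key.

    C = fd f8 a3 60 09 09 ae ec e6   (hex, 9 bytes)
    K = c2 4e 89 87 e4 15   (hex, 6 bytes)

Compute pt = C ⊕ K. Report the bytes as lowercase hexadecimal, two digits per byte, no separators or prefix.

The 6-byte key repeats, so the effective keystream is c2 4e 89 87 e4 15 c2 4e 89.
byte 0: fd ⊕ c2 = 3f
byte 1: f8 ⊕ 4e = b6
byte 2: a3 ⊕ 89 = 2a
byte 3: 60 ⊕ 87 = e7
byte 4: 09 ⊕ e4 = ed
byte 5: 09 ⊕ 15 = 1c
byte 6: ae ⊕ c2 = 6c
byte 7: ec ⊕ 4e = a2
byte 8: e6 ⊕ 89 = 6f

3fb62ae7ed1c6ca26f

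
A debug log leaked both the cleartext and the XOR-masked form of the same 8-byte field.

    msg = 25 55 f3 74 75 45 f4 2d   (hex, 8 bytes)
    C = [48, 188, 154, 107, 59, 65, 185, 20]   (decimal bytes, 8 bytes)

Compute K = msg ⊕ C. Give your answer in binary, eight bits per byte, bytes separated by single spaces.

00010101 11101001 01101001 00011111 01001110 00000100 01001101 00111001

Since C = msg ⊕ K, XORing both sides with msg gives K = msg ⊕ C.
00100101 XOR 00110000 = 00010101
01010101 XOR 10111100 = 11101001
11110011 XOR 10011010 = 01101001
01110100 XOR 01101011 = 00011111
01110101 XOR 00111011 = 01001110
01000101 XOR 01000001 = 00000100
11110100 XOR 10111001 = 01001101
00101101 XOR 00010100 = 00111001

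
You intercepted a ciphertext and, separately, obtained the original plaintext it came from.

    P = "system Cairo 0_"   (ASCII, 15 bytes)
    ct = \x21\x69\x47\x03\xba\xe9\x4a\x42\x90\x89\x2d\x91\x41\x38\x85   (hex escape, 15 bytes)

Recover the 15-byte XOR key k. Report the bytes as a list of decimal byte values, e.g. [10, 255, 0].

[82, 16, 52, 119, 223, 132, 106, 1, 241, 224, 95, 254, 97, 8, 218]

Since ct = P ⊕ k, XORing both sides with P gives k = P ⊕ ct.
01110011 ⊕ 00100001 = 01010010
01111001 ⊕ 01101001 = 00010000
01110011 ⊕ 01000111 = 00110100
01110100 ⊕ 00000011 = 01110111
01100101 ⊕ 10111010 = 11011111
01101101 ⊕ 11101001 = 10000100
00100000 ⊕ 01001010 = 01101010
01000011 ⊕ 01000010 = 00000001
01100001 ⊕ 10010000 = 11110001
01101001 ⊕ 10001001 = 11100000
01110010 ⊕ 00101101 = 01011111
01101111 ⊕ 10010001 = 11111110
00100000 ⊕ 01000001 = 01100001
00110000 ⊕ 00111000 = 00001000
01011111 ⊕ 10000101 = 11011010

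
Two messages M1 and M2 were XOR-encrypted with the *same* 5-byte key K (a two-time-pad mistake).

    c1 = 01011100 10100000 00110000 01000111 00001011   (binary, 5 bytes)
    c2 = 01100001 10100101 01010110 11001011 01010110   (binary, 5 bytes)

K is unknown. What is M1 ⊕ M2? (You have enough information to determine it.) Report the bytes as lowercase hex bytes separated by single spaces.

3d 05 66 8c 5d

c1 ⊕ c2 = (M1 ⊕ K) ⊕ (M2 ⊕ K) = M1 ⊕ M2 — the shared key cancels under XOR.
5c XOR 61 = 3d
a0 XOR a5 = 05
30 XOR 56 = 66
47 XOR cb = 8c
0b XOR 56 = 5d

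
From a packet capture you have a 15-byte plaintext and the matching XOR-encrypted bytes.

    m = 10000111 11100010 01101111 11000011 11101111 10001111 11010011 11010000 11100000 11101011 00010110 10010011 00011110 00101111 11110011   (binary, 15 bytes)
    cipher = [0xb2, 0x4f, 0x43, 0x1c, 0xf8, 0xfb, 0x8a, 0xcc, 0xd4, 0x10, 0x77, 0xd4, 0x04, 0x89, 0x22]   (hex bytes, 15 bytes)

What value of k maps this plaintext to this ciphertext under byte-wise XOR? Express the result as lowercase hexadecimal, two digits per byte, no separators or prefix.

35ad2cdf1774591c34fb61471aa6d1

Since cipher = m ⊕ k, XORing both sides with m gives k = m ⊕ cipher.
87 ^ b2 = 35
e2 ^ 4f = ad
6f ^ 43 = 2c
c3 ^ 1c = df
ef ^ f8 = 17
8f ^ fb = 74
d3 ^ 8a = 59
d0 ^ cc = 1c
e0 ^ d4 = 34
eb ^ 10 = fb
16 ^ 77 = 61
93 ^ d4 = 47
1e ^ 04 = 1a
2f ^ 89 = a6
f3 ^ 22 = d1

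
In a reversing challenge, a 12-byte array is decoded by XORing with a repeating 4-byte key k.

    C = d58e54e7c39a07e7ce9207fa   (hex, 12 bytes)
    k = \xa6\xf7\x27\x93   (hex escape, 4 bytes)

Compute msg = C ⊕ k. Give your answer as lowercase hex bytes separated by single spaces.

73 79 73 74 65 6d 20 74 68 65 20 69

The 4-byte key repeats, so the effective keystream is a6 f7 27 93 a6 f7 27 93 a6 f7 27 93.
byte 0: d5 ^ a6 = 73
byte 1: 8e ^ f7 = 79
byte 2: 54 ^ 27 = 73
byte 3: e7 ^ 93 = 74
byte 4: c3 ^ a6 = 65
byte 5: 9a ^ f7 = 6d
byte 6: 07 ^ 27 = 20
byte 7: e7 ^ 93 = 74
byte 8: ce ^ a6 = 68
byte 9: 92 ^ f7 = 65
byte 10: 07 ^ 27 = 20
byte 11: fa ^ 93 = 69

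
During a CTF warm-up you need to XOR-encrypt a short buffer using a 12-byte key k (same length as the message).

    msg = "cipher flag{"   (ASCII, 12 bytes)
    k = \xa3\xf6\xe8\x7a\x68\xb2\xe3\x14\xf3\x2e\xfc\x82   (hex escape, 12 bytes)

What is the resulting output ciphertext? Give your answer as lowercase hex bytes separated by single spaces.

XOR is its own inverse, so applying the key byte-wise gives the result directly.
63 XOR a3 = c0
69 XOR f6 = 9f
70 XOR e8 = 98
68 XOR 7a = 12
65 XOR 68 = 0d
72 XOR b2 = c0
20 XOR e3 = c3
66 XOR 14 = 72
6c XOR f3 = 9f
61 XOR 2e = 4f
67 XOR fc = 9b
7b XOR 82 = f9

c0 9f 98 12 0d c0 c3 72 9f 4f 9b f9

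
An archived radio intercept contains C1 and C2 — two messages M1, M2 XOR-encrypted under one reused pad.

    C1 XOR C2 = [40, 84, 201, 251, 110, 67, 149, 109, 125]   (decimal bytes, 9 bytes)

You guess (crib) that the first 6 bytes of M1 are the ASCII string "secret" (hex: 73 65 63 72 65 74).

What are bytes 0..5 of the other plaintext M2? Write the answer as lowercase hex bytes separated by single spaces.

Since C1 ⊕ C2 = M1 ⊕ M2, XORing with the guessed M1 bytes yields the corresponding M2 bytes: M2 = (C1 ⊕ C2) ⊕ M1.
28 XOR 73 = 5b
54 XOR 65 = 31
c9 XOR 63 = aa
fb XOR 72 = 89
6e XOR 65 = 0b
43 XOR 74 = 37

5b 31 aa 89 0b 37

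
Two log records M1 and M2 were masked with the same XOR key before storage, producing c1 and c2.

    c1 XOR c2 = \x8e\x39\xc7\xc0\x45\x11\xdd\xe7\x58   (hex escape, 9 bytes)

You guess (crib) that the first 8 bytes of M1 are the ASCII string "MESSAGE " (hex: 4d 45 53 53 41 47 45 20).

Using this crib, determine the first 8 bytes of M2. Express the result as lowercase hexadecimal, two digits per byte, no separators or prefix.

Since c1 ⊕ c2 = M1 ⊕ M2, XORing with the guessed M1 bytes yields the corresponding M2 bytes: M2 = (c1 ⊕ c2) ⊕ M1.
byte 0: 10001110 ⊕ 01001101 = 11000011
byte 1: 00111001 ⊕ 01000101 = 01111100
byte 2: 11000111 ⊕ 01010011 = 10010100
byte 3: 11000000 ⊕ 01010011 = 10010011
byte 4: 01000101 ⊕ 01000001 = 00000100
byte 5: 00010001 ⊕ 01000111 = 01010110
byte 6: 11011101 ⊕ 01000101 = 10011000
byte 7: 11100111 ⊕ 00100000 = 11000111

c37c9493045698c7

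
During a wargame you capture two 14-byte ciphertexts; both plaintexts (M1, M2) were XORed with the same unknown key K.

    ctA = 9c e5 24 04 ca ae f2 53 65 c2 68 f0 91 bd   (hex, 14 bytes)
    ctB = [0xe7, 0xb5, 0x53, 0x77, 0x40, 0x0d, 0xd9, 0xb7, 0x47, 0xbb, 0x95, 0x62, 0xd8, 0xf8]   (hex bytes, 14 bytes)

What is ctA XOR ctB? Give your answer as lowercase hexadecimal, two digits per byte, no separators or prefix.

ctA ⊕ ctB = (M1 ⊕ K) ⊕ (M2 ⊕ K) = M1 ⊕ M2 — the shared key cancels under XOR.
byte 0: 10011100 ⊕ 11100111 = 01111011
byte 1: 11100101 ⊕ 10110101 = 01010000
byte 2: 00100100 ⊕ 01010011 = 01110111
byte 3: 00000100 ⊕ 01110111 = 01110011
byte 4: 11001010 ⊕ 01000000 = 10001010
byte 5: 10101110 ⊕ 00001101 = 10100011
byte 6: 11110010 ⊕ 11011001 = 00101011
byte 7: 01010011 ⊕ 10110111 = 11100100
byte 8: 01100101 ⊕ 01000111 = 00100010
byte 9: 11000010 ⊕ 10111011 = 01111001
byte 10: 01101000 ⊕ 10010101 = 11111101
byte 11: 11110000 ⊕ 01100010 = 10010010
byte 12: 10010001 ⊕ 11011000 = 01001001
byte 13: 10111101 ⊕ 11111000 = 01000101

7b5077738aa32be42279fd924945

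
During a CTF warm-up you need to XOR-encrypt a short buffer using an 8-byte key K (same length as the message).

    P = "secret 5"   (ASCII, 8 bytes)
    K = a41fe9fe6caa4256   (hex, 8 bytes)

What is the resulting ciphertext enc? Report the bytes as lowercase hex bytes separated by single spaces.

73 XOR a4 = d7
65 XOR 1f = 7a
63 XOR e9 = 8a
72 XOR fe = 8c
65 XOR 6c = 09
74 XOR aa = de
20 XOR 42 = 62
35 XOR 56 = 63

d7 7a 8a 8c 09 de 62 63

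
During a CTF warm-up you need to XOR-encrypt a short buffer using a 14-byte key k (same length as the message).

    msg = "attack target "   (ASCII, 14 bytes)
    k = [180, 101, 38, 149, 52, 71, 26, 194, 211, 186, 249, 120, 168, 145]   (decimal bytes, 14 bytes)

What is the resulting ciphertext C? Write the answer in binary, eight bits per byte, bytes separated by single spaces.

11010101 00010001 01010010 11110100 01010111 00101100 00111010 10110110 10110010 11001000 10011110 00011101 11011100 10110001

61 ^ b4 = d5
74 ^ 65 = 11
74 ^ 26 = 52
61 ^ 95 = f4
63 ^ 34 = 57
6b ^ 47 = 2c
20 ^ 1a = 3a
74 ^ c2 = b6
61 ^ d3 = b2
72 ^ ba = c8
67 ^ f9 = 9e
65 ^ 78 = 1d
74 ^ a8 = dc
20 ^ 91 = b1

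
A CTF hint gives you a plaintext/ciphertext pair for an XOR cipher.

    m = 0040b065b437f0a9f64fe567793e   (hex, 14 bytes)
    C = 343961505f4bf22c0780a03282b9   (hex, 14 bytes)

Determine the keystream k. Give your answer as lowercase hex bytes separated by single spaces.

34 79 d1 35 eb 7c 02 85 f1 cf 45 55 fb 87

Since C = m ⊕ k, XORing both sides with m gives k = m ⊕ C.
00 ^ 34 = 34
40 ^ 39 = 79
b0 ^ 61 = d1
65 ^ 50 = 35
b4 ^ 5f = eb
37 ^ 4b = 7c
f0 ^ f2 = 02
a9 ^ 2c = 85
f6 ^ 07 = f1
4f ^ 80 = cf
e5 ^ a0 = 45
67 ^ 32 = 55
79 ^ 82 = fb
3e ^ b9 = 87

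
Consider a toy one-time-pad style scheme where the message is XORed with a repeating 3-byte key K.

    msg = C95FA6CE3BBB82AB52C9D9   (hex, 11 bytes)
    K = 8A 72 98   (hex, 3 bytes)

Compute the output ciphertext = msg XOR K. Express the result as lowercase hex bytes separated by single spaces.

The 3-byte key repeats, so the effective keystream is 8a 72 98 8a 72 98 8a 72 98 8a 72.
byte 0: c9 ⊕ 8a = 43
byte 1: 5f ⊕ 72 = 2d
byte 2: a6 ⊕ 98 = 3e
byte 3: ce ⊕ 8a = 44
byte 4: 3b ⊕ 72 = 49
byte 5: bb ⊕ 98 = 23
byte 6: 82 ⊕ 8a = 08
byte 7: ab ⊕ 72 = d9
byte 8: 52 ⊕ 98 = ca
byte 9: c9 ⊕ 8a = 43
byte 10: d9 ⊕ 72 = ab

43 2d 3e 44 49 23 08 d9 ca 43 ab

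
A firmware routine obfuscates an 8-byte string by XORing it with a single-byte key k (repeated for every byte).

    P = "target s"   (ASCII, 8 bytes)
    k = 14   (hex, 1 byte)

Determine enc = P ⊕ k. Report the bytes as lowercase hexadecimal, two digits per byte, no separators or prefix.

6075667371603467

The 1-byte key repeats, so the effective keystream is 14 14 14 14 14 14 14 14.
byte 0: 116 XOR  20 =  96
byte 1:  97 XOR  20 = 117
byte 2: 114 XOR  20 = 102
byte 3: 103 XOR  20 = 115
byte 4: 101 XOR  20 = 113
byte 5: 116 XOR  20 =  96
byte 6:  32 XOR  20 =  52
byte 7: 115 XOR  20 = 103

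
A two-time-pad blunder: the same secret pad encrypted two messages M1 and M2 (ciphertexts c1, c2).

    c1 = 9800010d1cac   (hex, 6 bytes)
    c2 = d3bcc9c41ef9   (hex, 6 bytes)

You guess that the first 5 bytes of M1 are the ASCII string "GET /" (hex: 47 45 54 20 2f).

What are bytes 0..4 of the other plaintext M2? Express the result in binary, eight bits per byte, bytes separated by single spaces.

00001100 11111001 10011100 11101001 00101101

First, c1 ⊕ c2 = (M1 ⊕ K) ⊕ (M2 ⊕ K) = M1 ⊕ M2, so the key drops out. Then M2 = (M1 ⊕ M2) ⊕ M1 over the first 5 bytes.
byte 0: (98 ^ d3) ^ 47 = 4b ^ 47 = 0c
byte 1: (00 ^ bc) ^ 45 = bc ^ 45 = f9
byte 2: (01 ^ c9) ^ 54 = c8 ^ 54 = 9c
byte 3: (0d ^ c4) ^ 20 = c9 ^ 20 = e9
byte 4: (1c ^ 1e) ^ 2f = 02 ^ 2f = 2d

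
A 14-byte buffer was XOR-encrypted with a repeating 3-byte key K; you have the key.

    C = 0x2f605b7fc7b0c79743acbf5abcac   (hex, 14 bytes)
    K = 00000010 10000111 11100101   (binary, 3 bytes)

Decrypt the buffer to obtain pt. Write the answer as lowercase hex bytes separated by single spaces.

2d e7 be 7d 40 55 c5 10 a6 ae 38 bf be 2b

The 3-byte key repeats, so the effective keystream is 02 87 e5 02 87 e5 02 87 e5 02 87 e5 02 87.
byte 0:  47 ^   2 =  45
byte 1:  96 ^ 135 = 231
byte 2:  91 ^ 229 = 190
byte 3: 127 ^   2 = 125
byte 4: 199 ^ 135 =  64
byte 5: 176 ^ 229 =  85
byte 6: 199 ^   2 = 197
byte 7: 151 ^ 135 =  16
byte 8:  67 ^ 229 = 166
byte 9: 172 ^   2 = 174
byte 10: 191 ^ 135 =  56
byte 11:  90 ^ 229 = 191
byte 12: 188 ^   2 = 190
byte 13: 172 ^ 135 =  43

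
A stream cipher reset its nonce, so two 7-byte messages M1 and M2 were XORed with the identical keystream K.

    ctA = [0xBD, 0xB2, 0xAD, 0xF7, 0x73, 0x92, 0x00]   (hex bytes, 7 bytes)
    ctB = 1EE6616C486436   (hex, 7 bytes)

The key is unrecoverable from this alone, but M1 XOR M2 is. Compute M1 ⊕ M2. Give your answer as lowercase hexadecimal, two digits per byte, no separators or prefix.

a354cc9b3bf636

ctA ⊕ ctB = (M1 ⊕ K) ⊕ (M2 ⊕ K) = M1 ⊕ M2 — the shared key cancels under XOR.
byte 0: bd xor 1e = a3
byte 1: b2 xor e6 = 54
byte 2: ad xor 61 = cc
byte 3: f7 xor 6c = 9b
byte 4: 73 xor 48 = 3b
byte 5: 92 xor 64 = f6
byte 6: 00 xor 36 = 36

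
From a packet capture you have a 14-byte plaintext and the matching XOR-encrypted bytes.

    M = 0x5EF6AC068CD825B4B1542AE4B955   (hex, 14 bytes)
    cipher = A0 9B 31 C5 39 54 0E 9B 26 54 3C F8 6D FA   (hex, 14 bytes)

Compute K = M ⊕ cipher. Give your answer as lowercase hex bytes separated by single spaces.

fe 6d 9d c3 b5 8c 2b 2f 97 00 16 1c d4 af

Since cipher = M ⊕ K, XORing both sides with M gives K = M ⊕ cipher.
byte 0: 5e xor a0 = fe
byte 1: f6 xor 9b = 6d
byte 2: ac xor 31 = 9d
byte 3: 06 xor c5 = c3
byte 4: 8c xor 39 = b5
byte 5: d8 xor 54 = 8c
byte 6: 25 xor 0e = 2b
byte 7: b4 xor 9b = 2f
byte 8: b1 xor 26 = 97
byte 9: 54 xor 54 = 00
byte 10: 2a xor 3c = 16
byte 11: e4 xor f8 = 1c
byte 12: b9 xor 6d = d4
byte 13: 55 xor fa = af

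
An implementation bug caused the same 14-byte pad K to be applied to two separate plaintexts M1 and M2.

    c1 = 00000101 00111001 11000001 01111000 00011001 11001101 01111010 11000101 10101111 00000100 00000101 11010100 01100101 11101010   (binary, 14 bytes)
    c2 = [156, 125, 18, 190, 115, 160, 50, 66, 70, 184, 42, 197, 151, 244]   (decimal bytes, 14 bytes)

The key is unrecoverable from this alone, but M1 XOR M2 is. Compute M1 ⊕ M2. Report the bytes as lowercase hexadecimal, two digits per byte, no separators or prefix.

c1 ⊕ c2 = (M1 ⊕ K) ⊕ (M2 ⊕ K) = M1 ⊕ M2 — the shared key cancels under XOR.
05 XOR 9c = 99
39 XOR 7d = 44
c1 XOR 12 = d3
78 XOR be = c6
19 XOR 73 = 6a
cd XOR a0 = 6d
7a XOR 32 = 48
c5 XOR 42 = 87
af XOR 46 = e9
04 XOR b8 = bc
05 XOR 2a = 2f
d4 XOR c5 = 11
65 XOR 97 = f2
ea XOR f4 = 1e

9944d3c66a6d4887e9bc2f11f21e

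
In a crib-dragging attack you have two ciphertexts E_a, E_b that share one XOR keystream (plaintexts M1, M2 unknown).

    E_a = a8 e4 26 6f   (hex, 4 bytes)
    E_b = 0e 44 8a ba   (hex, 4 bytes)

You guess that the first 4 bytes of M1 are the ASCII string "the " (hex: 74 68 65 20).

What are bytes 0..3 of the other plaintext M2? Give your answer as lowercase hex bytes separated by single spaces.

d2 c8 c9 f5

First, E_a ⊕ E_b = (M1 ⊕ K) ⊕ (M2 ⊕ K) = M1 ⊕ M2, so the key drops out. Then M2 = (M1 ⊕ M2) ⊕ M1 over the first 4 bytes.
byte 0: (a8 XOR 0e) XOR 74 = a6 XOR 74 = d2
byte 1: (e4 XOR 44) XOR 68 = a0 XOR 68 = c8
byte 2: (26 XOR 8a) XOR 65 = ac XOR 65 = c9
byte 3: (6f XOR ba) XOR 20 = d5 XOR 20 = f5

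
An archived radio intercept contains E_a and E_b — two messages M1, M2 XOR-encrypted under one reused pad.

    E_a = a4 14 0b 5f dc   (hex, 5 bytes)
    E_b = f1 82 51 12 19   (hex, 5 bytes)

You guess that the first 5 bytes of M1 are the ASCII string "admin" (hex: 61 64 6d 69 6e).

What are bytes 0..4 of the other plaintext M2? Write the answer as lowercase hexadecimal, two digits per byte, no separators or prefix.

34f23724ab

First, E_a ⊕ E_b = (M1 ⊕ K) ⊕ (M2 ⊕ K) = M1 ⊕ M2, so the key drops out. Then M2 = (M1 ⊕ M2) ⊕ M1 over the first 5 bytes.
byte 0: (a4 xor f1) xor 61 = 55 xor 61 = 34
byte 1: (14 xor 82) xor 64 = 96 xor 64 = f2
byte 2: (0b xor 51) xor 6d = 5a xor 6d = 37
byte 3: (5f xor 12) xor 69 = 4d xor 69 = 24
byte 4: (dc xor 19) xor 6e = c5 xor 6e = ab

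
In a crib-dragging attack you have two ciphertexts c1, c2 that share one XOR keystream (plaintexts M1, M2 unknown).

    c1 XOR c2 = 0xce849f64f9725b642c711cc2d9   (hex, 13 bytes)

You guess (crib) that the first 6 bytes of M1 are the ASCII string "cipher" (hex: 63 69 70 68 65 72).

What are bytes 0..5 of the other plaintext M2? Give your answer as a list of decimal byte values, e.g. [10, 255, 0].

Since c1 ⊕ c2 = M1 ⊕ M2, XORing with the guessed M1 bytes yields the corresponding M2 bytes: M2 = (c1 ⊕ c2) ⊕ M1.
ce ⊕ 63 = ad
84 ⊕ 69 = ed
9f ⊕ 70 = ef
64 ⊕ 68 = 0c
f9 ⊕ 65 = 9c
72 ⊕ 72 = 00

[173, 237, 239, 12, 156, 0]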